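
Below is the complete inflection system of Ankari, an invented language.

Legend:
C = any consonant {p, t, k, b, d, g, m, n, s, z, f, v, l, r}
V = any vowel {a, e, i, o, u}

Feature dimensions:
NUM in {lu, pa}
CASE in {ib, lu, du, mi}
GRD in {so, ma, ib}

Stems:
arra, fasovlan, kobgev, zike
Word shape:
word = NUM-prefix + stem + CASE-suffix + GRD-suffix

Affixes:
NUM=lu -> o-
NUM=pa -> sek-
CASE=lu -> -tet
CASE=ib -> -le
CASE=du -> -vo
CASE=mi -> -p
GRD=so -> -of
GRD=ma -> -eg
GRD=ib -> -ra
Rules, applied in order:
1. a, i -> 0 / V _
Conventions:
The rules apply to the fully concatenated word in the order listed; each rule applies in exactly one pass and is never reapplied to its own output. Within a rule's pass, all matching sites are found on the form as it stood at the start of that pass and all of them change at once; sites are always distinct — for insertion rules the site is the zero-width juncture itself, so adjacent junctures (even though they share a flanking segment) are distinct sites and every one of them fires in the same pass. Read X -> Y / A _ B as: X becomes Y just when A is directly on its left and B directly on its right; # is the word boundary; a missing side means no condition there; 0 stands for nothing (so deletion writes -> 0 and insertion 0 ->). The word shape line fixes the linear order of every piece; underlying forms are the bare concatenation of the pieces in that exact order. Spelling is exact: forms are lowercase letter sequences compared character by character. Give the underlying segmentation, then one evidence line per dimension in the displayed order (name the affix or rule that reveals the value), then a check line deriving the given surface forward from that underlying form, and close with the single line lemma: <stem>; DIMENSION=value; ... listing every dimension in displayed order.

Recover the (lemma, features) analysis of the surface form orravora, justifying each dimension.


underlying: o-arra-vo-ra
NUM=lu - signalled by the affix o-
CASE=du - signalled by the affix -vo
GRD=ib - signalled by the affix -ra
check: oarravora -> orravora
lemma: arra; NUM=lu; CASE=du; GRD=ib


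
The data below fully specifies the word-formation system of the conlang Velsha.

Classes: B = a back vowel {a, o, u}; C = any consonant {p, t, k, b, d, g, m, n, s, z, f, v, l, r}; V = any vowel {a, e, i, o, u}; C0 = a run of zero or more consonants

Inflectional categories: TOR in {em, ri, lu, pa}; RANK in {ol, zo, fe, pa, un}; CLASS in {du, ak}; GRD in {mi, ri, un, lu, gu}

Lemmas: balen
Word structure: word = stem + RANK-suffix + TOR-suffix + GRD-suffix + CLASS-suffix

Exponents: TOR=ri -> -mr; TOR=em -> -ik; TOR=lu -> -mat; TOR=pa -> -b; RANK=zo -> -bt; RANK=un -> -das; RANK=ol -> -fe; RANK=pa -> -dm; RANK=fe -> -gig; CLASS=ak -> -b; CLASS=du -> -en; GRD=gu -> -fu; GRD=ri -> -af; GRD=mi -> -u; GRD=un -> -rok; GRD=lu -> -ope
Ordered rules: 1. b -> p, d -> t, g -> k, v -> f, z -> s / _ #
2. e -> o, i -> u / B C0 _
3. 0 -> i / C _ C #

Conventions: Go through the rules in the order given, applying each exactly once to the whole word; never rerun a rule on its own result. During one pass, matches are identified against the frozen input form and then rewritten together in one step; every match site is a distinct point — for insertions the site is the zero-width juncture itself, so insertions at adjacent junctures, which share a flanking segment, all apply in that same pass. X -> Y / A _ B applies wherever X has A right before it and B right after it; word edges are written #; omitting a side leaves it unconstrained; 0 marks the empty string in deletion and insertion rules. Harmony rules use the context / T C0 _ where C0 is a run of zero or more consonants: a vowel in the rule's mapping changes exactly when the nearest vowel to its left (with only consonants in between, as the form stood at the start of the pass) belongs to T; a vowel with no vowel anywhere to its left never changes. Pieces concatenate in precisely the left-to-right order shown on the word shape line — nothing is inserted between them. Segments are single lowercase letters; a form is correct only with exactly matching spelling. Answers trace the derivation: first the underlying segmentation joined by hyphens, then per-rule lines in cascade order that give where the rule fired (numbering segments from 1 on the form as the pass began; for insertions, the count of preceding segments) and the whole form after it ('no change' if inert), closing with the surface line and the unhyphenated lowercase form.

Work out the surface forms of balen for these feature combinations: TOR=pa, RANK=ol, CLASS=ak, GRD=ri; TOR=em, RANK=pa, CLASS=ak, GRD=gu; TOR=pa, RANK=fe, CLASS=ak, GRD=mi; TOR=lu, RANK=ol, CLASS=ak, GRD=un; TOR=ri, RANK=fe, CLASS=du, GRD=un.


cell TOR=pa, RANK=ol, CLASS=ak, GRD=ri:
underlying: balen-fe-b-af-b
1. b -> p, d -> t, g -> k, v -> f, z -> s / _ #: fires at position(s) 11: balenfebafp
2. e -> o, i -> u / B C0 _: fires at position(s) 4: balonfebafp
3. 0 -> i / C _ C #: inserts after position(s) 10: balonfebafip
surface: balonfebafip

cell TOR=em, RANK=pa, CLASS=ak, GRD=gu:
underlying: balen-dm-ik-fu-b
1. b -> p, d -> t, g -> k, v -> f, z -> s / _ #: fires at position(s) 12: balendmikfup
2. e -> o, i -> u / B C0 _: fires at position(s) 4: balondmikfup
3. 0 -> i / C _ C #: no change
surface: balondmikfup

cell TOR=pa, RANK=fe, CLASS=ak, GRD=mi:
underlying: balen-gig-b-u-b
1. b -> p, d -> t, g -> k, v -> f, z -> s / _ #: fires at position(s) 11: balengigbup
2. e -> o, i -> u / B C0 _: fires at position(s) 4: balongigbup
3. 0 -> i / C _ C #: no change
surface: balongigbup

cell TOR=lu, RANK=ol, CLASS=ak, GRD=un:
underlying: balen-fe-mat-rok-b
1. b -> p, d -> t, g -> k, v -> f, z -> s / _ #: fires at position(s) 14: balenfematrokp
2. e -> o, i -> u / B C0 _: fires at position(s) 4: balonfematrokp
3. 0 -> i / C _ C #: inserts after position(s) 13: balonfematrokip
surface: balonfematrokip

cell TOR=ri, RANK=fe, CLASS=du, GRD=un:
underlying: balen-gig-mr-rok-en
1. b -> p, d -> t, g -> k, v -> f, z -> s / _ #: no change
2. e -> o, i -> u / B C0 _: fires at position(s) 4, 14: balongigmrrokon
3. 0 -> i / C _ C #: no change
surface: balongigmrrokon


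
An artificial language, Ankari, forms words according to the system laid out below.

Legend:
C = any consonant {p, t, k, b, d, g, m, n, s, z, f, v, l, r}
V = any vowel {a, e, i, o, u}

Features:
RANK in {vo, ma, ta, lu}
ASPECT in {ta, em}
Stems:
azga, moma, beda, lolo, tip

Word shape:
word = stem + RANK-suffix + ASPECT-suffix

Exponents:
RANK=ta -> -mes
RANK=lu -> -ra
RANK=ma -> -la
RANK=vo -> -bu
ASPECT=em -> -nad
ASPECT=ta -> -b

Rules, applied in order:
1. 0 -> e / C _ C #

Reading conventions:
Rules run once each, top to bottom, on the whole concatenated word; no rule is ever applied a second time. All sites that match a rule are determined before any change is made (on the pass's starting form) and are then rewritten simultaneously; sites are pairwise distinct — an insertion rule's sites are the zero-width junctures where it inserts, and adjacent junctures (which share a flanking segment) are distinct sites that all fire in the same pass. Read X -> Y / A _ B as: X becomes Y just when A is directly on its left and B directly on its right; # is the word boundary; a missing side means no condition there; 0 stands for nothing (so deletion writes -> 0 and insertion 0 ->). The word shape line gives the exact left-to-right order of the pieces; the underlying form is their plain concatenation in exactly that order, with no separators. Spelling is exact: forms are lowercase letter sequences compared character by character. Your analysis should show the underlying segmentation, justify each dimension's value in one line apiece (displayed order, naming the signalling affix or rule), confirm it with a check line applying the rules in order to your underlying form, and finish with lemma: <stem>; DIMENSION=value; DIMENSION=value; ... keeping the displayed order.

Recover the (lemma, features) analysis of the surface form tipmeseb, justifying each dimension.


underlying: tip-mes-b
RANK=ta - signalled by the affix -mes
ASPECT=ta - signalled by the affix -b
check: tipmesb -> tipmeseb
lemma: tip; RANK=ta; ASPECT=ta


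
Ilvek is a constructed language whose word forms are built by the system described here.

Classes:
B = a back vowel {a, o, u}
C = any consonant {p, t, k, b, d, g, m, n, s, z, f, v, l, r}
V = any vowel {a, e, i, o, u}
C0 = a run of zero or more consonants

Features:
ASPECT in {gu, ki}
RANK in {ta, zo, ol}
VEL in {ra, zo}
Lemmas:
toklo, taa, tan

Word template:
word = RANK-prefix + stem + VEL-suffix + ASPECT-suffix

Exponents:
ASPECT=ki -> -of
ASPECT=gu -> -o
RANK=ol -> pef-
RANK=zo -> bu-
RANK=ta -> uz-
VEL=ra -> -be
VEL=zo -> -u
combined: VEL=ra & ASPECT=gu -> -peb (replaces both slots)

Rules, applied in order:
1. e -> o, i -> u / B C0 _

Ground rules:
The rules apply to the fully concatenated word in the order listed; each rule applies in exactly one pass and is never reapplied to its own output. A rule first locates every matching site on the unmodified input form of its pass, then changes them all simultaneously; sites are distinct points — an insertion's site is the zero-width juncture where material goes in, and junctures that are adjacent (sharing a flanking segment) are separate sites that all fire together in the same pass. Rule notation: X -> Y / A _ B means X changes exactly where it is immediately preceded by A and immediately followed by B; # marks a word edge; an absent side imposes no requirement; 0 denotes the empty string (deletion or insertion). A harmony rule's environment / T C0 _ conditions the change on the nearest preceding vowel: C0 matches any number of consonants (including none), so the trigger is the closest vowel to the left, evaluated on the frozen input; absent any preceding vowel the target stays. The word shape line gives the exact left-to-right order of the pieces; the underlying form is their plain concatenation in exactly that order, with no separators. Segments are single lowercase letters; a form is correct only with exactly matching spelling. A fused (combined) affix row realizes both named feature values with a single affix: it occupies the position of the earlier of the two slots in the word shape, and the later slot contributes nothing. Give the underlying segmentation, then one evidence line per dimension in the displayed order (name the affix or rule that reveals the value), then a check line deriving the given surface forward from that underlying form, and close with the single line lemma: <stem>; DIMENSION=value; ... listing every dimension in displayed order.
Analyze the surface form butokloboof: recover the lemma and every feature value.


underlying: bu-toklo-be-of
ASPECT=ki - signalled by the affix -of
RANK=zo - signalled by the affix bu-
VEL=ra - signalled by the affix -be
check: butoklobeof -> butokloboof
lemma: toklo; ASPECT=ki; RANK=zo; VEL=ra


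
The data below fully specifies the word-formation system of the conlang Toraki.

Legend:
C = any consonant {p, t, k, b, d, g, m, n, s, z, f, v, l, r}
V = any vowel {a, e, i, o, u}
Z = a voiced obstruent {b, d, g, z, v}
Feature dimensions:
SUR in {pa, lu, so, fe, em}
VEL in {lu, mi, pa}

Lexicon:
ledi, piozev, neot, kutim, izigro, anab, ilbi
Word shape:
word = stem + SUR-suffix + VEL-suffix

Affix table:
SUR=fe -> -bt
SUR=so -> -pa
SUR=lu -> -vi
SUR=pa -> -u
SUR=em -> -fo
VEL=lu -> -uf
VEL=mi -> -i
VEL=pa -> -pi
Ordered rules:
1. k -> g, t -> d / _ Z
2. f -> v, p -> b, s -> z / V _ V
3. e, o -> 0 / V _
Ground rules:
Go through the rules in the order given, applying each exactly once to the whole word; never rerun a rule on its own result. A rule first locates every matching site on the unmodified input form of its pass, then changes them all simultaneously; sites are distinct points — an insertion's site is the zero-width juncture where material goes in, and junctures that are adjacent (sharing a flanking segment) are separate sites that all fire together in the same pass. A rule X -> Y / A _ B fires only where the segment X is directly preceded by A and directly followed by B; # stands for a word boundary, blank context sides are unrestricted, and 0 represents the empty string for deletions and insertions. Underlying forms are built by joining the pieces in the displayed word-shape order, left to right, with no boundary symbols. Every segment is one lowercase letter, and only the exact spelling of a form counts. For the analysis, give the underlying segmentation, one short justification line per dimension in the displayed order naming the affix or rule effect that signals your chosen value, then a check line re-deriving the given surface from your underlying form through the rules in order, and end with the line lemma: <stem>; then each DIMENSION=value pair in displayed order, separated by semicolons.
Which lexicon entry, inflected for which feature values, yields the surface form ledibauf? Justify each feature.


underlying: ledi-pa-uf
SUR=so - signalled by the affix -pa
VEL=lu - signalled by the affix -uf
check: ledipauf -> ledipauf -> ledibauf -> ledibauf
lemma: ledi; SUR=so; VEL=lu


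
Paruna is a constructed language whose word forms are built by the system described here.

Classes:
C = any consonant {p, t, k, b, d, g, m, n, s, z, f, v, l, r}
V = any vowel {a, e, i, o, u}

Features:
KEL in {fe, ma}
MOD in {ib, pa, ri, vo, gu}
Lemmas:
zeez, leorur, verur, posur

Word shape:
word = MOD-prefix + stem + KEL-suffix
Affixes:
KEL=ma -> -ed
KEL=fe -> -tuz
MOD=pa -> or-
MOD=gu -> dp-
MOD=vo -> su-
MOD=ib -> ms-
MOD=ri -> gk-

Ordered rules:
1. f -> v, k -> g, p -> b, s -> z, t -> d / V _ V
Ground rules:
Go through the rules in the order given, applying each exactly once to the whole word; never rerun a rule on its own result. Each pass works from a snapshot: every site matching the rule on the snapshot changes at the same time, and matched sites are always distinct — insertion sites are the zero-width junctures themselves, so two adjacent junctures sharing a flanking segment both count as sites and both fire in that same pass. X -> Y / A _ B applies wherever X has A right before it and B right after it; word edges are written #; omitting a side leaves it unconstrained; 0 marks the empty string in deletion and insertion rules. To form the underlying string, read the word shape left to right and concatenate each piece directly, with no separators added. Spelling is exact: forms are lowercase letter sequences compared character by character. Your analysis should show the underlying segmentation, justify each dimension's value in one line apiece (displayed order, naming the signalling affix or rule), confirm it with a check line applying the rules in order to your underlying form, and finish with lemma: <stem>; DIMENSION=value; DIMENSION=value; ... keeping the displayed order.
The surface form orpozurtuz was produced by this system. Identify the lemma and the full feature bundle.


underlying: or-posur-tuz
KEL=fe - signalled by the affix -tuz
MOD=pa - signalled by the affix or-
check: orposurtuz -> orpozurtuz
lemma: posur; KEL=fe; MOD=pa


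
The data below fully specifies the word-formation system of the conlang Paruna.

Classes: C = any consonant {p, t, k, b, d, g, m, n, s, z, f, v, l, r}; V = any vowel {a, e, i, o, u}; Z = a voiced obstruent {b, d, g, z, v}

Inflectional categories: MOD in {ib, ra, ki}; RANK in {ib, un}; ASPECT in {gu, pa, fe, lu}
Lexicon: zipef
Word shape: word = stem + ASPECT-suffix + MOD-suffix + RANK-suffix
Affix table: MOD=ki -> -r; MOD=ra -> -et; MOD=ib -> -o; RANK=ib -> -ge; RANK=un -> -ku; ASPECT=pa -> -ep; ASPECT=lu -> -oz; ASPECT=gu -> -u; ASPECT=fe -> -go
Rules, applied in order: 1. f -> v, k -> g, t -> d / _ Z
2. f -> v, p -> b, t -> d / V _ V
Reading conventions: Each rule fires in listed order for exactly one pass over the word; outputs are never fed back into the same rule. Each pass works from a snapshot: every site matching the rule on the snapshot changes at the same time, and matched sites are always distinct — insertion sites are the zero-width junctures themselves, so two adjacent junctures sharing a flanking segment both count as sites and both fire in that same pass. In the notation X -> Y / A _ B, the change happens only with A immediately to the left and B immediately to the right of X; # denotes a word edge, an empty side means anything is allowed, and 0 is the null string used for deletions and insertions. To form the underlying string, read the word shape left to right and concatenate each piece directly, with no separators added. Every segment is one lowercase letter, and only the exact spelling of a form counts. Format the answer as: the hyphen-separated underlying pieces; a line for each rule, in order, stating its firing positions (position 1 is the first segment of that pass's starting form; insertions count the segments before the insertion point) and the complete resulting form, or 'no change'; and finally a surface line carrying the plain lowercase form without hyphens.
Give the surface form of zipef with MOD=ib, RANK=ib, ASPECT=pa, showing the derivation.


underlying: zipef-ep-o-ge
1. f -> v, k -> g, t -> d / _ Z: no change
2. f -> v, p -> b, t -> d / V _ V: fires at position(s) 3, 5, 7: zibeveboge
surface: zibeveboge


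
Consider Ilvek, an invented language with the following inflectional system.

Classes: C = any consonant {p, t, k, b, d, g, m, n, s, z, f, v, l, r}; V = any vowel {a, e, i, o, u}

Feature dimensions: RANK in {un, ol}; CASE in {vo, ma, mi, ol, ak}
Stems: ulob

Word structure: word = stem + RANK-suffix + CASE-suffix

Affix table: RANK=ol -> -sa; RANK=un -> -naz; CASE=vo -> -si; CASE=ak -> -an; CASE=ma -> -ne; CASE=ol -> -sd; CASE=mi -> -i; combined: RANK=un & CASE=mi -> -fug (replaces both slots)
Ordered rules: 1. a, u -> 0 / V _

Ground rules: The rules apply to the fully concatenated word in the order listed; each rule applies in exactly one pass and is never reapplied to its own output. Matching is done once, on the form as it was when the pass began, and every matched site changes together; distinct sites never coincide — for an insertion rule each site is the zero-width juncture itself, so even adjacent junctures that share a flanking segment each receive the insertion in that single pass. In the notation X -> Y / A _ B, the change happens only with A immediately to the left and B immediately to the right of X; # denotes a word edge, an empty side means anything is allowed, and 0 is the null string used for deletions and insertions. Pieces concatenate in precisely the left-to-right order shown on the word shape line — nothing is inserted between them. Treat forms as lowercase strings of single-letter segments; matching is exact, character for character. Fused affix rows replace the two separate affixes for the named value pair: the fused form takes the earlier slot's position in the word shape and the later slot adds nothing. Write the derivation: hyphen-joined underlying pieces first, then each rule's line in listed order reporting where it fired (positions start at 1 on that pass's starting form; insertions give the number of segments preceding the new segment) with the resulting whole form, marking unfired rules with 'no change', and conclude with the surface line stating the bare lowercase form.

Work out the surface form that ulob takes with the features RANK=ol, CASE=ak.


underlying: ulob-sa-an
1. a, u -> 0 / V _: fires at position(s) 7: ulobsan
surface: ulobsan


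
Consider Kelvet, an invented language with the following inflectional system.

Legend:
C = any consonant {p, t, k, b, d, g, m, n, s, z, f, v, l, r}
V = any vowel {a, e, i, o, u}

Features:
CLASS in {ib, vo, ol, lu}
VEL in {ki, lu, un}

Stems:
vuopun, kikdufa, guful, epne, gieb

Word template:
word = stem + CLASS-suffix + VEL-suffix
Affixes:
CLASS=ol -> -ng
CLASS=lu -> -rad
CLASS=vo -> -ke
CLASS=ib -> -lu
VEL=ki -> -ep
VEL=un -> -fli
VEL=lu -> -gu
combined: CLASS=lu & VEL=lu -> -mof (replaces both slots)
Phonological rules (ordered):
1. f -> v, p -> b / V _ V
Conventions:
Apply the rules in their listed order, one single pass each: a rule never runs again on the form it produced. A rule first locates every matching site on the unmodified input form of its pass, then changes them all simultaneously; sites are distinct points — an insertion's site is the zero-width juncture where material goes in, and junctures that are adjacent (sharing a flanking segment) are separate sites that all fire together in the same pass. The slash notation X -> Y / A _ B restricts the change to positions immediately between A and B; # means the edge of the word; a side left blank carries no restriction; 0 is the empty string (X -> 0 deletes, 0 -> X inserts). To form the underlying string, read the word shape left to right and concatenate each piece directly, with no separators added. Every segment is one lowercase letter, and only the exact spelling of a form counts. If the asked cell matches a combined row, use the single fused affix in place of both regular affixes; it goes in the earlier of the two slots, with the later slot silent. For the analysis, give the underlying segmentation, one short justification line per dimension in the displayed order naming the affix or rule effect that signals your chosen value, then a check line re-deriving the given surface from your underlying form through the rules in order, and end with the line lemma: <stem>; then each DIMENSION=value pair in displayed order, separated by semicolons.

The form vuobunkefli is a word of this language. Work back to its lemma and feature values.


underlying: vuopun-ke-fli
CLASS=vo - signalled by the affix -ke
VEL=un - signalled by the affix -fli
check: vuopunkefli -> vuobunkefli
lemma: vuopun; CLASS=vo; VEL=un


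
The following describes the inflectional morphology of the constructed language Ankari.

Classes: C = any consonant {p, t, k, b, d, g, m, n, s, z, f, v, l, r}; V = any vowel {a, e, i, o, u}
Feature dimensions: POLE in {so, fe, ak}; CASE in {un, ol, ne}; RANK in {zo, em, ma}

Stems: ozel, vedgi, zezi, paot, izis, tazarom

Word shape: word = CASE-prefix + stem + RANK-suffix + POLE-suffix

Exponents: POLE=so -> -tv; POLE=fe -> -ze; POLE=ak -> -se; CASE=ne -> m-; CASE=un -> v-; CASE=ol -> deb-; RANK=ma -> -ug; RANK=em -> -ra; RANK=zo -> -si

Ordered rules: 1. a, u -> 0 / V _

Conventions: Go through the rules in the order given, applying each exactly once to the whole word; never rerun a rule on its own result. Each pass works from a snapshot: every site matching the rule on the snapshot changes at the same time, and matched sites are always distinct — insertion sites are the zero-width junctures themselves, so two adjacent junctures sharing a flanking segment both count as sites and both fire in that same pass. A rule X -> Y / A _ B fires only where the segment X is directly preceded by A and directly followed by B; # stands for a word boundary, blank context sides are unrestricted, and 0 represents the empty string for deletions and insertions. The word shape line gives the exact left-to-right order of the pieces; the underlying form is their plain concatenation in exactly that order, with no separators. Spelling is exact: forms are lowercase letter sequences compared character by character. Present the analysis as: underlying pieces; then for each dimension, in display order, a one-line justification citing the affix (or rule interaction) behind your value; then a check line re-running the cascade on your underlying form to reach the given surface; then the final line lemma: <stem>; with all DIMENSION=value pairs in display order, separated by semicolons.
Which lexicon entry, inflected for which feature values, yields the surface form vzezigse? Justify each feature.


underlying: v-zezi-ug-se
POLE=ak - signalled by the affix -se
CASE=un - signalled by the affix v-
RANK=ma - signalled by the affix -ug
check: vzeziugse -> vzezigse
lemma: zezi; POLE=ak; CASE=un; RANK=ma


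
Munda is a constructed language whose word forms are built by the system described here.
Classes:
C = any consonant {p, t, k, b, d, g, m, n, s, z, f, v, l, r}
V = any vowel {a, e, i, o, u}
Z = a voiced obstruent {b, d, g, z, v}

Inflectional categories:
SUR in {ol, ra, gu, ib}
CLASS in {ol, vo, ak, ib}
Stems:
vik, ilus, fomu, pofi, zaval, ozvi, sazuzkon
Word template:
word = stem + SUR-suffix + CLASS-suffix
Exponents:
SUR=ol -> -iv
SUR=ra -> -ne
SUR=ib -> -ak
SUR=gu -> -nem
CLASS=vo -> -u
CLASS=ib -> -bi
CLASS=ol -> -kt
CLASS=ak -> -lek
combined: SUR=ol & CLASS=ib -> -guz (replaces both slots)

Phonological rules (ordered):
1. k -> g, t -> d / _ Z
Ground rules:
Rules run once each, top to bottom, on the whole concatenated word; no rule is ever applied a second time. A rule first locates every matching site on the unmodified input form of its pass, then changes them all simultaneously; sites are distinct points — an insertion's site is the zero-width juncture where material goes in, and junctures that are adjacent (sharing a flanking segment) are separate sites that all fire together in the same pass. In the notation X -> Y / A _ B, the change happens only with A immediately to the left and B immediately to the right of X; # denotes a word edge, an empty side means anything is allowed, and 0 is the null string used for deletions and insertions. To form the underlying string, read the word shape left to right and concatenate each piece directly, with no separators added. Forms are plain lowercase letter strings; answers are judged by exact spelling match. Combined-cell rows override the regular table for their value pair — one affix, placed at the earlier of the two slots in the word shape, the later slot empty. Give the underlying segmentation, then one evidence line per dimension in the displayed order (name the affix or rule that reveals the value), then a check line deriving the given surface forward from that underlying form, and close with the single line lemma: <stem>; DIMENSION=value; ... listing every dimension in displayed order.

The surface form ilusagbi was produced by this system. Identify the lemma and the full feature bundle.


underlying: ilus-ak-bi
SUR=ib - signalled by the affix -ak
CLASS=ib - signalled by the affix -bi
check: ilusakbi -> ilusagbi
lemma: ilus; SUR=ib; CLASS=ib


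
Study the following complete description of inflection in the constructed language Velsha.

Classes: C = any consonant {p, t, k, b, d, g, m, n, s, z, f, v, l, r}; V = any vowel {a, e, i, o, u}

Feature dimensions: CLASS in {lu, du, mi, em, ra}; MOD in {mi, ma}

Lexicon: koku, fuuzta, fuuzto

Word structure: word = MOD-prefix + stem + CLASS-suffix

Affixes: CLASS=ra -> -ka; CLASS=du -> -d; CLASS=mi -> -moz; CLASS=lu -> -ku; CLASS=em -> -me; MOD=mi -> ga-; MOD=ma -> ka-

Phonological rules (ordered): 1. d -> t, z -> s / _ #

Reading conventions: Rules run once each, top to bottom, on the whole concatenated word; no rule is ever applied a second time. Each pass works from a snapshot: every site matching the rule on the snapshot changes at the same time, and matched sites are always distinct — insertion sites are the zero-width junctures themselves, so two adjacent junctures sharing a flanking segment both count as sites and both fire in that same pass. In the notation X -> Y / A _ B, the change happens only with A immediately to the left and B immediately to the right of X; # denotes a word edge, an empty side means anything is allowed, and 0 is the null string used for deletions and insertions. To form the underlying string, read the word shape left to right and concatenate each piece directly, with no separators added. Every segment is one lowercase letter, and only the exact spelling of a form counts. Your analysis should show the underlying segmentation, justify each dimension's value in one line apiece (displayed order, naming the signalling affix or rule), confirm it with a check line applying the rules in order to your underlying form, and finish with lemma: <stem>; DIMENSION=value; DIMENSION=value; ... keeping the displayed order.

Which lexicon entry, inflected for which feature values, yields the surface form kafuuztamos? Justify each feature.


underlying: ka-fuuzta-moz
CLASS=mi - signalled by the affix -moz
MOD=ma - signalled by the affix ka-
check: kafuuztamoz -> kafuuztamos
lemma: fuuzta; CLASS=mi; MOD=ma


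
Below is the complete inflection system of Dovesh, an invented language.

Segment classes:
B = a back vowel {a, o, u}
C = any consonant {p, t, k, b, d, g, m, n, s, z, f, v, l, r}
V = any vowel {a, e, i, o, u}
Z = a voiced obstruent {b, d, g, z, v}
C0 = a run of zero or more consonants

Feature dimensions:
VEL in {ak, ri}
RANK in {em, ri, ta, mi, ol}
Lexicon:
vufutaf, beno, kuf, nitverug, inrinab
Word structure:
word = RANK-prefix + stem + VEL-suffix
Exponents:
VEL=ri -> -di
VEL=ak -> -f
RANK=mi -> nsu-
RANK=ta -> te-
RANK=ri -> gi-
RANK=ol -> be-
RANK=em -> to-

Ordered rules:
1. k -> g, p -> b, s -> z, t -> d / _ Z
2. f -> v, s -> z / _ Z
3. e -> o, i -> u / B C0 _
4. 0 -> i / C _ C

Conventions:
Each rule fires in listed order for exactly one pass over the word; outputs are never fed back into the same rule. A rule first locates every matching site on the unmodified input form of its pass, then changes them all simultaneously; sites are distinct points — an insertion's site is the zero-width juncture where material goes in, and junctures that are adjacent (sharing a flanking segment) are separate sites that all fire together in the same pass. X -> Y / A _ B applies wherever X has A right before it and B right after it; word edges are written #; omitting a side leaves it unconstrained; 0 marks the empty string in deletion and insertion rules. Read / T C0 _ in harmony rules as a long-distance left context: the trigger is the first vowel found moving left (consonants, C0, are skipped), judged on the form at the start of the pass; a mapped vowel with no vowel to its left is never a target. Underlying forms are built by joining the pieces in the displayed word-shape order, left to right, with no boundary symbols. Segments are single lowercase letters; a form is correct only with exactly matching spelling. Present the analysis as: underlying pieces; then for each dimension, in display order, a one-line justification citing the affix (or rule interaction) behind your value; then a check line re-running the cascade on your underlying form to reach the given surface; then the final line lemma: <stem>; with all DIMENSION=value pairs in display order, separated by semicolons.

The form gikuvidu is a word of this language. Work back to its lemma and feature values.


underlying: gi-kuf-di
VEL=ri - signalled by the affix -di
RANK=ri - signalled by the affix gi-
check: gikufdi -> gikufdi -> gikuvdi -> gikuvdu -> gikuvidu
lemma: kuf; VEL=ri; RANK=ri


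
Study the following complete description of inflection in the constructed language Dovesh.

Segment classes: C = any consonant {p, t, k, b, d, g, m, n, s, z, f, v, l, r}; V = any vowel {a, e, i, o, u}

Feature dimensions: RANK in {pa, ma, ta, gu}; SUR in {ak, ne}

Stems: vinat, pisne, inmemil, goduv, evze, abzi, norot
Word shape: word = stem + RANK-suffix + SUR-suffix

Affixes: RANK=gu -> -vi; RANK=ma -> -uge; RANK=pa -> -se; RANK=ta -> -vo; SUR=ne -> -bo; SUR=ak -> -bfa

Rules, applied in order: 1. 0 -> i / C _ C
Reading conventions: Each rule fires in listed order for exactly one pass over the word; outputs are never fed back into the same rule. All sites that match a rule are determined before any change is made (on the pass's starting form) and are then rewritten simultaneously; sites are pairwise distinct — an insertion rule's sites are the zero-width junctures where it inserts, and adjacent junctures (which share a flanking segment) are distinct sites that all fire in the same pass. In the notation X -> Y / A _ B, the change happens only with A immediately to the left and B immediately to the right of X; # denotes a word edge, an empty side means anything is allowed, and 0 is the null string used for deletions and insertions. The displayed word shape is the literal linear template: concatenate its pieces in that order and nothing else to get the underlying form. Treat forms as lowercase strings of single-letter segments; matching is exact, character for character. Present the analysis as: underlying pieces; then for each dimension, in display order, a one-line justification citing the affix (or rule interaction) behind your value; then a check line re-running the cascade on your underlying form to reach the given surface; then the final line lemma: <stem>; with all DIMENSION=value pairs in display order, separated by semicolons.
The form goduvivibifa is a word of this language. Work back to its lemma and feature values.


underlying: goduv-vi-bfa
RANK=gu - signalled by the affix -vi
SUR=ak - signalled by the affix -bfa
check: goduvvibfa -> goduvivibifa
lemma: goduv; RANK=gu; SUR=ak


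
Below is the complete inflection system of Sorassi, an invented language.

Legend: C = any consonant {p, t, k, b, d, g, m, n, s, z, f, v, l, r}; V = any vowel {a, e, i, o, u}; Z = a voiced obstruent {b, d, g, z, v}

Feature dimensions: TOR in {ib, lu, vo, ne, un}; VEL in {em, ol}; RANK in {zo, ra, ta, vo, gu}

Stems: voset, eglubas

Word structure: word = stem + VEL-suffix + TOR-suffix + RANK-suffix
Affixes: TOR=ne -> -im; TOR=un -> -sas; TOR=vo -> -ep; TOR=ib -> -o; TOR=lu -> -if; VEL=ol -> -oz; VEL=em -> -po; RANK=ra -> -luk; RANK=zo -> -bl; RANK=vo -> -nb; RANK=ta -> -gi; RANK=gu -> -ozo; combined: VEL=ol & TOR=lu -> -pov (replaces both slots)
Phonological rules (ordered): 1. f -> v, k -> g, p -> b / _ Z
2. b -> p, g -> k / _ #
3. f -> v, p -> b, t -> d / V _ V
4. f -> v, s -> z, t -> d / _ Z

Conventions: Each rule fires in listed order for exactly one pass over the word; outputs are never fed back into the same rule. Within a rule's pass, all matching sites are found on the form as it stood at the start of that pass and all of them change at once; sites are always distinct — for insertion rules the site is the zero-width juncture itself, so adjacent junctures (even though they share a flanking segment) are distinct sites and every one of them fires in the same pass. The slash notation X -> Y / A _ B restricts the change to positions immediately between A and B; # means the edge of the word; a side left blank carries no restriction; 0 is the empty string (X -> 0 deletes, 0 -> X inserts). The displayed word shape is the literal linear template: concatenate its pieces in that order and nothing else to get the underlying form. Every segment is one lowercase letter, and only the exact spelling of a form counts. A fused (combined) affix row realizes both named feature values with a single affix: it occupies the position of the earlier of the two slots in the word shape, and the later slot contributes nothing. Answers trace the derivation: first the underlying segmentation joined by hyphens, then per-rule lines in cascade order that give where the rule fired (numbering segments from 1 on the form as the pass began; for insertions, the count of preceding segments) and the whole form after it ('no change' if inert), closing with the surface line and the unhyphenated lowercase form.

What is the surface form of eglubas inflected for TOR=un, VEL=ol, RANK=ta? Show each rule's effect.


underlying: eglubas-oz-sas-gi
1. f -> v, k -> g, p -> b / _ Z: no change
2. b -> p, g -> k / _ #: no change
3. f -> v, p -> b, t -> d / V _ V: no change
4. f -> v, s -> z, t -> d / _ Z: fires at position(s) 12: eglubasozsazgi
surface: eglubasozsazgi


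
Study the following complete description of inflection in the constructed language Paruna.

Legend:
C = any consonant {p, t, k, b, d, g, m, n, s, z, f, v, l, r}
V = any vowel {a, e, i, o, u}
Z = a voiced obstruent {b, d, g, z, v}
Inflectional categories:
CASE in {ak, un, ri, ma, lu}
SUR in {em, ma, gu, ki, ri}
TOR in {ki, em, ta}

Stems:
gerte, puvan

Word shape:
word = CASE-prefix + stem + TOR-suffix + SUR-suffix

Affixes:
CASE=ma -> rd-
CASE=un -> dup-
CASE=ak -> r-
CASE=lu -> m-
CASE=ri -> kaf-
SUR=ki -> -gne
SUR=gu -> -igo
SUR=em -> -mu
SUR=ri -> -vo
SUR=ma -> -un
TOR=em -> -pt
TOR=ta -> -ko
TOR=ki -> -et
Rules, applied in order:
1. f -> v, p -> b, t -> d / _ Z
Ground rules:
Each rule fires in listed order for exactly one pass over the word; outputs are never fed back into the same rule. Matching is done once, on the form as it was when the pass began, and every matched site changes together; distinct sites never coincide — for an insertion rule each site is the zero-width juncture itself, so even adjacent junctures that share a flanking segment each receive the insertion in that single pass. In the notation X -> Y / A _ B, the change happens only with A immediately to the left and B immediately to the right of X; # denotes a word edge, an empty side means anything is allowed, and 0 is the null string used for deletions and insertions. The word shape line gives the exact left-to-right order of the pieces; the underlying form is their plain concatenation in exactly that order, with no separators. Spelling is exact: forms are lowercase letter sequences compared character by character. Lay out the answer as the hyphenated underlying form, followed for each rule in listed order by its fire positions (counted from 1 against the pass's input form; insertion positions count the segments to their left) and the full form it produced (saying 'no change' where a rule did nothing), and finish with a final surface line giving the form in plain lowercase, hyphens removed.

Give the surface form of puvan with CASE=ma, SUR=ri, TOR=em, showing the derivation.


underlying: rd-puvan-pt-vo
1. f -> v, p -> b, t -> d / _ Z: fires at position(s) 9: rdpuvanpdvo
surface: rdpuvanpdvo


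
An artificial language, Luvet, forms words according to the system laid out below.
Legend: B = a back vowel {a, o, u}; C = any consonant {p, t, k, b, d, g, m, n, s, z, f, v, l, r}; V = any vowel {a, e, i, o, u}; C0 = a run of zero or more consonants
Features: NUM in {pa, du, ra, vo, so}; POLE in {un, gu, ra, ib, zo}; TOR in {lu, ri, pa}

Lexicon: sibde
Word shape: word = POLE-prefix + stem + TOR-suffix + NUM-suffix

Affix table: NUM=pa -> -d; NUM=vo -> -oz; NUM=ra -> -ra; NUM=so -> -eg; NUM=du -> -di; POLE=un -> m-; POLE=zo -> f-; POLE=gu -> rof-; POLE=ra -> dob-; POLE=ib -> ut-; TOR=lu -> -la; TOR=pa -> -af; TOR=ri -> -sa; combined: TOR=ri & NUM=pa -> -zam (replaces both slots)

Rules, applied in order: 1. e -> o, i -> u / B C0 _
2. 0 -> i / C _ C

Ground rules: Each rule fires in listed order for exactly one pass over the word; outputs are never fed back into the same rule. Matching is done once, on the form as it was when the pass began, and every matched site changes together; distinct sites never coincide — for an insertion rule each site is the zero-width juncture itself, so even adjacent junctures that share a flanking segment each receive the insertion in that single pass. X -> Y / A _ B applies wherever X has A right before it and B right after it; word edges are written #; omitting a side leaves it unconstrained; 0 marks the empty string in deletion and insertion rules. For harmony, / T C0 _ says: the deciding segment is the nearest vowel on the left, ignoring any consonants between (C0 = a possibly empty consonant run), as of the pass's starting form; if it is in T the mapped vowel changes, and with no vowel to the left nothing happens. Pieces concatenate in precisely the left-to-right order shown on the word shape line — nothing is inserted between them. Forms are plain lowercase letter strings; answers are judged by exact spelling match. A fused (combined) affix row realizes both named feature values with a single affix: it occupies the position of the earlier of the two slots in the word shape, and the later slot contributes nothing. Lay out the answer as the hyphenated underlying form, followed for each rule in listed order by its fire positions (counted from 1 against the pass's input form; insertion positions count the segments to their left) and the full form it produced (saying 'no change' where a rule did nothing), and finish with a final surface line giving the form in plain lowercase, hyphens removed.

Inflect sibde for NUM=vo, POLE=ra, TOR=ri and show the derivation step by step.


underlying: dob-sibde-sa-oz
1. e -> o, i -> u / B C0 _: fires at position(s) 5: dobsubdesaoz
2. 0 -> i / C _ C: inserts after position(s) 3, 6: dobisubidesaoz
surface: dobisubidesaoz
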